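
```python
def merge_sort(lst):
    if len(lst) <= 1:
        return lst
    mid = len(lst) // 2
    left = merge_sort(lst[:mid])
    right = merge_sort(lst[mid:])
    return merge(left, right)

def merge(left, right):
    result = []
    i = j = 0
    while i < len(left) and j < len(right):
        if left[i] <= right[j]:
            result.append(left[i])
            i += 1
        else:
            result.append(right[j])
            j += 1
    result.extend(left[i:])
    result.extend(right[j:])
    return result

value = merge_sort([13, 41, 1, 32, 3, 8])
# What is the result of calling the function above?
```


merge_sort([13, 41, 1, 32, 3, 8])
Split into [13, 41, 1] and [32, 3, 8]
Left sorted: [1, 13, 41]
Right sorted: [3, 8, 32]
Merge [1, 13, 41] and [3, 8, 32]
= [1, 3, 8, 13, 32, 41]


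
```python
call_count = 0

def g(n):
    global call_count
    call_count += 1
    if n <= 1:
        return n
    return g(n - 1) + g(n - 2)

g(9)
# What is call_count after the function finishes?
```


g(9) calls g(8) and g(7); each non-base call branches into two more.
Let C(k) = total number of calls made by g(k), including the call to g(k) itself.
Base cases: C(0) = 1, C(1) = 1
Recurrence: C(k) = 1 + C(k-1) + C(k-2)
  C(2) = 1 + C(1) + C(0) = 1 + 1 + 1 = 3
  C(3) = 1 + C(2) + C(1) = 1 + 3 + 1 = 5
  C(4) = 1 + C(3) + C(2) = 1 + 5 + 3 = 9
  C(5) = 1 + C(4) + C(3) = 1 + 9 + 5 = 15
  C(6) = 1 + C(5) + C(4) = 1 + 15 + 9 = 25
  C(7) = 1 + C(6) + C(5) = 1 + 25 + 15 = 41
  C(8) = 1 + C(7) + C(6) = 1 + 41 + 25 = 67
  C(9) = 1 + C(8) + C(7) = 1 + 67 + 41 = 109
Total calls = C(9) = 109


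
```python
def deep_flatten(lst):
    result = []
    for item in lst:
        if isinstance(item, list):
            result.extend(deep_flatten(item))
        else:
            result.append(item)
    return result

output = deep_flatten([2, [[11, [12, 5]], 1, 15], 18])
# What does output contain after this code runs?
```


deep_flatten([2, [[11, [12, 5]], 1, 15], 18])
Processing each element:
  2 is not a list -> append 2
  [[11, [12, 5]], 1, 15] is a list -> deep_flatten recursively -> [11, 12, 5, 1, 15]
  18 is not a list -> append 18
= [2, 11, 12, 5, 1, 15, 18]


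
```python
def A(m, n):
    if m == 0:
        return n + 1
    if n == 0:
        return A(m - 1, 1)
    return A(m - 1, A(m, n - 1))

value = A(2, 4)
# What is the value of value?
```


A(2, 4)
= A(1, A(2, 3))
First compute A(2, 3) = 9
= A(1, 9)
= 11


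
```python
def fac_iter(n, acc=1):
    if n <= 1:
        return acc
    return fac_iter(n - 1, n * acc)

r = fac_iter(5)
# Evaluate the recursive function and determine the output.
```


fac_iter(5, 1)
= fac_iter(4, 5 * 1) = fac_iter(4, 5)
= fac_iter(3, 4 * 5) = fac_iter(3, 20)
= fac_iter(2, 3 * 20) = fac_iter(2, 60)
= fac_iter(1, 2 * 60) = fac_iter(1, 120)
n <= 1, return acc = 120


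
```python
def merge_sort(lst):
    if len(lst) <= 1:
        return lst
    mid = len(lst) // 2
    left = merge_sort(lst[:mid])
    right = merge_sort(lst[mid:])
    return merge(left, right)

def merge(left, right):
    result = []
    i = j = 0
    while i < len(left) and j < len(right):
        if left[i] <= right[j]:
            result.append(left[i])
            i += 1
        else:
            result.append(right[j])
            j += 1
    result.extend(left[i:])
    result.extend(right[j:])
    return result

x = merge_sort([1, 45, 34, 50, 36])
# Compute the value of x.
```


merge_sort([1, 45, 34, 50, 36])
Split into [1, 45] and [34, 50, 36]
Left sorted: [1, 45]
Right sorted: [34, 36, 50]
Merge [1, 45] and [34, 36, 50]
= [1, 34, 36, 45, 50]


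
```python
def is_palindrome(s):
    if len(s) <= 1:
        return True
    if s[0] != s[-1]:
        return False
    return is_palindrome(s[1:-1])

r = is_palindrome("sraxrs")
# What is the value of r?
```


is_palindrome("sraxrs")
"sraxrs": s[0]='s' == s[-1]='s' -> is_palindrome("raxr")
"raxr": s[0]='r' == s[-1]='r' -> is_palindrome("ax")
"ax": s[0]='a' != s[-1]='x' -> False
= False


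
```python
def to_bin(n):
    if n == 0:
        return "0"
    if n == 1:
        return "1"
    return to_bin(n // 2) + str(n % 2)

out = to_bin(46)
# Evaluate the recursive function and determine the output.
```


to_bin(46)
= to_bin(23) + "0"
= to_bin(11) + "1" + "0"
= to_bin(5) + "1" + "1" + "0"
= to_bin(2) + "1" + "1" + "1" + "0"
= to_bin(1) + "0" + "1" + "1" + "1" + "0"
= "1" + "0" + "1" + "1" + "1" + "0"
= "101110"


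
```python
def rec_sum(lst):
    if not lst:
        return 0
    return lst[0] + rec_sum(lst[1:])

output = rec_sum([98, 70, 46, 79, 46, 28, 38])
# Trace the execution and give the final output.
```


rec_sum([98, 70, 46, 79, 46, 28, 38])
= 98 + rec_sum([70, 46, 79, 46, 28, 38])
= 98 + 70 + rec_sum([46, 79, 46, 28, 38])
= 98 + 70 + 46 + rec_sum([79, 46, 28, 38])
= 98 + 70 + 46 + 79 + rec_sum([46, 28, 38])
= 98 + 70 + 46 + 79 + 46 + rec_sum([28, 38])
= 98 + 70 + 46 + 79 + 46 + 28 + rec_sum([38])
= 98 + 70 + 46 + 79 + 46 + 28 + 38 + rec_sum([])
= 98 + 70 + 46 + 79 + 46 + 28 + 38 + 0
= 405


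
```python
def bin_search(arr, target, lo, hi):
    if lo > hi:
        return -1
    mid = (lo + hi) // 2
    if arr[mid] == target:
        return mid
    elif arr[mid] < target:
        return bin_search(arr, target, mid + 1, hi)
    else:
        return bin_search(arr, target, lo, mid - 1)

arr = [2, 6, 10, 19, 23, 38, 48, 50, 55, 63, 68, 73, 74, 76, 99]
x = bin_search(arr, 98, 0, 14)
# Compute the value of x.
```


bin_search(arr, 98, 0, 14)
lo=0, hi=14, mid=7, arr[mid]=50
50 < 98, search right half
lo=8, hi=14, mid=11, arr[mid]=73
73 < 98, search right half
lo=12, hi=14, mid=13, arr[mid]=76
76 < 98, search right half
lo=14, hi=14, mid=14, arr[mid]=99
99 > 98, search left half
lo > hi, target not found, return -1
= -1


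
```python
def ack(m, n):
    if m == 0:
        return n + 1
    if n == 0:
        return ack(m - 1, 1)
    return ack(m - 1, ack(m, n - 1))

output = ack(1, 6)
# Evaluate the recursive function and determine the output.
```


ack(1, 6)
= ack(0, ack(1, 5))
First compute ack(1, 5) = 7
= ack(0, 7)
= 8


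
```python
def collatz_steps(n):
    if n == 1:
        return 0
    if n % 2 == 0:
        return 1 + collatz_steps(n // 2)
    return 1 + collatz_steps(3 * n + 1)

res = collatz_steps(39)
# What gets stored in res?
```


collatz_steps(39)
39 is odd -> 3*39+1 = 118 -> collatz_steps(118)
118 is even -> collatz_steps(59)
59 is odd -> 3*59+1 = 178 -> collatz_steps(178)
178 is even -> collatz_steps(89)
89 is odd -> 3*89+1 = 268 -> collatz_steps(268)
268 is even -> collatz_steps(134)
134 is even -> collatz_steps(67)
67 is odd -> 3*67+1 = 202 -> collatz_steps(202)
202 is even -> collatz_steps(101)
101 is odd -> 3*101+1 = 304 -> collatz_steps(304)
304 is even -> collatz_steps(152)
152 is even -> collatz_steps(76)
76 is even -> collatz_steps(38)
38 is even -> collatz_steps(19)
19 is odd -> 3*19+1 = 58 -> collatz_steps(58)
58 is even -> collatz_steps(29)
29 is odd -> 3*29+1 = 88 -> collatz_steps(88)
88 is even -> collatz_steps(44)
44 is even -> collatz_steps(22)
22 is even -> collatz_steps(11)
11 is odd -> 3*11+1 = 34 -> collatz_steps(34)
34 is even -> collatz_steps(17)
17 is odd -> 3*17+1 = 52 -> collatz_steps(52)
52 is even -> collatz_steps(26)
26 is even -> collatz_steps(13)
13 is odd -> 3*13+1 = 40 -> collatz_steps(40)
40 is even -> collatz_steps(20)
20 is even -> collatz_steps(10)
10 is even -> collatz_steps(5)
5 is odd -> 3*5+1 = 16 -> collatz_steps(16)
16 is even -> collatz_steps(8)
8 is even -> collatz_steps(4)
4 is even -> collatz_steps(2)
2 is even -> collatz_steps(1)
Reached 1 after 34 steps
= 34


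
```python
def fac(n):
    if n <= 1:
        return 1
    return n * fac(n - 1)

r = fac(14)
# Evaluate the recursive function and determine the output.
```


fac(14)
= 14 * fac(13)
= 14 * 13 * fac(12)
= 14 * 13 * 12 * fac(11)
= 14 * 13 * 12 * 11 * fac(10)
= 14 * 13 * 12 * 11 * 10 * fac(9)
= 14 * 13 * 12 * 11 * 10 * 9 * fac(8)
= 14 * 13 * 12 * 11 * 10 * 9 * 8 * fac(7)
= 14 * 13 * 12 * 11 * 10 * 9 * 8 * 7 * fac(6)
= 14 * 13 * 12 * 11 * 10 * 9 * 8 * 7 * 6 * fac(5)
= 14 * 13 * 12 * 11 * 10 * 9 * 8 * 7 * 6 * 5 * fac(4)
= 14 * 13 * 12 * 11 * 10 * 9 * 8 * 7 * 6 * 5 * 4 * fac(3)
= 14 * 13 * 12 * 11 * 10 * 9 * 8 * 7 * 6 * 5 * 4 * 3 * fac(2)
= 14 * 13 * 12 * 11 * 10 * 9 * 8 * 7 * 6 * 5 * 4 * 3 * 2 * fac(1)
= 14 * 13 * 12 * 11 * 10 * 9 * 8 * 7 * 6 * 5 * 4 * 3 * 2 * 1
= 87178291200


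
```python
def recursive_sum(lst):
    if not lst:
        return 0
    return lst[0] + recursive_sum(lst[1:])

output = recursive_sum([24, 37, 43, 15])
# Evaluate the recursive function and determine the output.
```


recursive_sum([24, 37, 43, 15])
= 24 + recursive_sum([37, 43, 15])
= 24 + 37 + recursive_sum([43, 15])
= 24 + 37 + 43 + recursive_sum([15])
= 24 + 37 + 43 + 15 + recursive_sum([])
= 24 + 37 + 43 + 15 + 0
= 119


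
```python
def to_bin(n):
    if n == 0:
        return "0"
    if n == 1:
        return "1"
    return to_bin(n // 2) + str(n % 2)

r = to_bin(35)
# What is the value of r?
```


to_bin(35)
= to_bin(17) + "1"
= to_bin(8) + "1" + "1"
= to_bin(4) + "0" + "1" + "1"
= to_bin(2) + "0" + "0" + "1" + "1"
= to_bin(1) + "0" + "0" + "0" + "1" + "1"
= "1" + "0" + "0" + "0" + "1" + "1"
= "100011"


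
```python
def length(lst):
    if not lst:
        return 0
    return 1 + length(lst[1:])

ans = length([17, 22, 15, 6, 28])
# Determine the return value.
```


length([17, 22, 15, 6, 28])
= 1 + length([22, 15, 6, 28])
= 1 + 1 + length([15, 6, 28])
= 1 + 1 + 1 + length([6, 28])
= 1 + 1 + 1 + 1 + length([28])
= 1 + 1 + 1 + 1 + 1 + length([])
= 1 + 1 + 1 + 1 + 1 + 0
= 5


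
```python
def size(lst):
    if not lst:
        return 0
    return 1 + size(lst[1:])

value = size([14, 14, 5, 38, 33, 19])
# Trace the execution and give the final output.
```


size([14, 14, 5, 38, 33, 19])
= 1 + size([14, 5, 38, 33, 19])
= 1 + 1 + size([5, 38, 33, 19])
= 1 + 1 + 1 + size([38, 33, 19])
= 1 + 1 + 1 + 1 + size([33, 19])
= 1 + 1 + 1 + 1 + 1 + size([19])
= 1 + 1 + 1 + 1 + 1 + 1 + size([])
= 1 + 1 + 1 + 1 + 1 + 1 + 0
= 6


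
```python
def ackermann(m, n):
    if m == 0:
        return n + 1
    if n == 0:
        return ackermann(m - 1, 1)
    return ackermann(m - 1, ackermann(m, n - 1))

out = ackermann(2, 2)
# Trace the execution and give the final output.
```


ackermann(2, 2)
= ackermann(1, ackermann(2, 1))
First compute ackermann(2, 1) = 5
= ackermann(1, 5)
= 7


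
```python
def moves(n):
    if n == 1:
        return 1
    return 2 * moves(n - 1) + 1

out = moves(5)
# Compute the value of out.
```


moves(5)
= 2 * moves(4) + 1
= 2 * (2 * moves(3) + 1) + 1
= 2 * (2 * (2 * moves(2) + 1) + 1) + 1
= 2 * (2 * (2 * (2 * moves(1) + 1) + 1) + 1) + 1
Now compute bottom-up:
moves(1) = 1
moves(2) = 2 * 1 + 1 = 3
moves(3) = 2 * 3 + 1 = 7
moves(4) = 2 * 7 + 1 = 15
moves(5) = 2 * 15 + 1 = 31
= 31


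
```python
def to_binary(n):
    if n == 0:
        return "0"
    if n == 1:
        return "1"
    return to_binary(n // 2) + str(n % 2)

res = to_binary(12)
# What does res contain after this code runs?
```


to_binary(12)
= to_binary(6) + "0"
= to_binary(3) + "0" + "0"
= to_binary(1) + "1" + "0" + "0"
= "1" + "1" + "0" + "0"
= "1100"


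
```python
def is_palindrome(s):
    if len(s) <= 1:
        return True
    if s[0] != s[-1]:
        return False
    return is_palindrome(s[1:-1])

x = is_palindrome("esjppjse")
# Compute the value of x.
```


is_palindrome("esjppjse")
"esjppjse": s[0]='e' == s[-1]='e' -> is_palindrome("sjppjs")
"sjppjs": s[0]='s' == s[-1]='s' -> is_palindrome("jppj")
"jppj": s[0]='j' == s[-1]='j' -> is_palindrome("pp")
"pp": s[0]='p' == s[-1]='p' -> is_palindrome("")
"": len <= 1 -> True
= True


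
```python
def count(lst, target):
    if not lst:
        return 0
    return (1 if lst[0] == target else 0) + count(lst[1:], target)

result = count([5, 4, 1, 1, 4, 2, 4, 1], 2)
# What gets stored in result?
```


count([5, 4, 1, 1, 4, 2, 4, 1], 2)
lst[0]=5 != 2: 0 + count([4, 1, 1, 4, 2, 4, 1], 2)
lst[0]=4 != 2: 0 + count([1, 1, 4, 2, 4, 1], 2)
lst[0]=1 != 2: 0 + count([1, 4, 2, 4, 1], 2)
lst[0]=1 != 2: 0 + count([4, 2, 4, 1], 2)
lst[0]=4 != 2: 0 + count([2, 4, 1], 2)
lst[0]=2 == 2: 1 + count([4, 1], 2)
lst[0]=4 != 2: 0 + count([1], 2)
lst[0]=1 != 2: 0 + count([], 2)
= 1


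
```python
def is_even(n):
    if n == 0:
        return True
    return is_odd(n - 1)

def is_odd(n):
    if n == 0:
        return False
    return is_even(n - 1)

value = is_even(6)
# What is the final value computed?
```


is_even(6)
= is_odd(5)
= is_even(4)
= is_odd(3)
= is_even(2)
= is_odd(1)
= is_even(0)
n == 0: return True
= True


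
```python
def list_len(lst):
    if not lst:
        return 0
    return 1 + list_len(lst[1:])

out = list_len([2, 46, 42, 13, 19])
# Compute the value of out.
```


list_len([2, 46, 42, 13, 19])
= 1 + list_len([46, 42, 13, 19])
= 1 + 1 + list_len([42, 13, 19])
= 1 + 1 + 1 + list_len([13, 19])
= 1 + 1 + 1 + 1 + list_len([19])
= 1 + 1 + 1 + 1 + 1 + list_len([])
= 1 + 1 + 1 + 1 + 1 + 0
= 5


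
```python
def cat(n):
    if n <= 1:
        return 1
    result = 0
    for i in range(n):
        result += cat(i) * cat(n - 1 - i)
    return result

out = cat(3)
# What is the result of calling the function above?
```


cat(3)
= sum of cat(i) * cat(3-1-i) for i in 0..2
First compute sub-values bottom-up:
  cat(0) = 1, cat(1) = 1
  cat(2) = 1*1 + 1*1 = 2
Now cat(3):
  cat(0)*cat(2) = 1*2 = 2
  cat(1)*cat(1) = 1*1 = 1
  cat(2)*cat(0) = 2*1 = 2
= 2 + 1 + 2
= 5


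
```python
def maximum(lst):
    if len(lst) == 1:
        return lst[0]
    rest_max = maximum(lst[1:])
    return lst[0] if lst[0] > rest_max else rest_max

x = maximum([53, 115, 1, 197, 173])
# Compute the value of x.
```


maximum([53, 115, 1, 197, 173])
= compare 53 with maximum([115, 1, 197, 173])
= compare 115 with maximum([1, 197, 173])
= compare 1 with maximum([197, 173])
= compare 197 with maximum([173])
Base: maximum([173]) = 173
compare 197 with 173: max = 197
compare 1 with 197: max = 197
compare 115 with 197: max = 197
compare 53 with 197: max = 197
= 197


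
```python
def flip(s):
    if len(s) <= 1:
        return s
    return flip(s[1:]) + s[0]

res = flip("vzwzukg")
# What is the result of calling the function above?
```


flip("vzwzukg")
= flip("zwzukg") + "v"
= flip("wzukg") + "z" + "v"
= flip("zukg") + "w" + "z" + "v"
= flip("ukg") + "z" + "w" + "z" + "v"
= flip("kg") + "u" + "z" + "w" + "z" + "v"
= flip("g") + "k" + "u" + "z" + "w" + "z" + "v"
= "g" + "k" + "u" + "z" + "w" + "z" + "v"
= "gkuzwzv"


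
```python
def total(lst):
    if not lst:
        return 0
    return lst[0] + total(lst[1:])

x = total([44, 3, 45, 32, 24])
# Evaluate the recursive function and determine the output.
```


total([44, 3, 45, 32, 24])
= 44 + total([3, 45, 32, 24])
= 44 + 3 + total([45, 32, 24])
= 44 + 3 + 45 + total([32, 24])
= 44 + 3 + 45 + 32 + total([24])
= 44 + 3 + 45 + 32 + 24 + total([])
= 44 + 3 + 45 + 32 + 24 + 0
= 148


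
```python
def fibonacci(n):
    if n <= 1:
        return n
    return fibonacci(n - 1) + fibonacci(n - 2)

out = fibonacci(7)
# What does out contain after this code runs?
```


fibonacci(7)
= fibonacci(6) + fibonacci(5)
= (fibonacci(5) + fibonacci(4)) + fibonacci(5)
Computing bottom-up: fibonacci(0)=0, fibonacci(1)=1, fibonacci(2)=1, fibonacci(3)=2, fibonacci(4)=3, fibonacci(5)=5, fibonacci(6)=8, fibonacci(7)=13
= 13


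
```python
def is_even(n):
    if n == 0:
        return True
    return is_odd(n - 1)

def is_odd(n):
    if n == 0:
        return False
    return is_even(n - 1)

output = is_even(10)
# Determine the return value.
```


is_even(10)
= is_odd(9)
= is_even(8)
= is_odd(7)
= is_even(6)
= is_odd(5)
= is_even(4)
= is_odd(3)
= is_even(2)
= is_odd(1)
= is_even(0)
n == 0: return True
= True


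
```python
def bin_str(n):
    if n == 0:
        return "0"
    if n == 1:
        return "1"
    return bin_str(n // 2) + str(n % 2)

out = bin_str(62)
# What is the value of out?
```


bin_str(62)
= bin_str(31) + "0"
= bin_str(15) + "1" + "0"
= bin_str(7) + "1" + "1" + "0"
= bin_str(3) + "1" + "1" + "1" + "0"
= bin_str(1) + "1" + "1" + "1" + "1" + "0"
= "1" + "1" + "1" + "1" + "1" + "0"
= "111110"


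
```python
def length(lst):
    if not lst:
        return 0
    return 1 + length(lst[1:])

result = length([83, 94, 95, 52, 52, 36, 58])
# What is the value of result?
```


length([83, 94, 95, 52, 52, 36, 58])
= 1 + length([94, 95, 52, 52, 36, 58])
= 1 + 1 + length([95, 52, 52, 36, 58])
= 1 + 1 + 1 + length([52, 52, 36, 58])
= 1 + 1 + 1 + 1 + length([52, 36, 58])
= 1 + 1 + 1 + 1 + 1 + length([36, 58])
= 1 + 1 + 1 + 1 + 1 + 1 + length([58])
= 1 + 1 + 1 + 1 + 1 + 1 + 1 + length([])
= 1 + 1 + 1 + 1 + 1 + 1 + 1 + 0
= 7


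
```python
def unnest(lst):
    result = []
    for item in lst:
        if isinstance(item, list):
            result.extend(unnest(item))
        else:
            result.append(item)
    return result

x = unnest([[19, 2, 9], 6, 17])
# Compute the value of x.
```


unnest([[19, 2, 9], 6, 17])
Processing each element:
  [19, 2, 9] is a list -> unnest recursively -> [19, 2, 9]
  6 is not a list -> append 6
  17 is not a list -> append 17
= [19, 2, 9, 6, 17]


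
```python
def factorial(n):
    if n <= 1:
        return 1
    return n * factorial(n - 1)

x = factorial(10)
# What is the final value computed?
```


factorial(10)
= 10 * factorial(9)
= 10 * 9 * factorial(8)
= 10 * 9 * 8 * factorial(7)
= 10 * 9 * 8 * 7 * factorial(6)
= 10 * 9 * 8 * 7 * 6 * factorial(5)
= 10 * 9 * 8 * 7 * 6 * 5 * factorial(4)
= 10 * 9 * 8 * 7 * 6 * 5 * 4 * factorial(3)
= 10 * 9 * 8 * 7 * 6 * 5 * 4 * 3 * factorial(2)
= 10 * 9 * 8 * 7 * 6 * 5 * 4 * 3 * 2 * factorial(1)
= 10 * 9 * 8 * 7 * 6 * 5 * 4 * 3 * 2 * 1
= 3628800


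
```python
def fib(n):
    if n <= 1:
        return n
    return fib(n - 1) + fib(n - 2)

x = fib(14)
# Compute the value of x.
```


fib(14)
= fib(13) + fib(12)
= (fib(12) + fib(11)) + fib(12)
Computing bottom-up: fib(0)=0, fib(1)=1, fib(2)=1, fib(3)=2, fib(4)=3, fib(5)=5, fib(6)=8, fib(7)=13, fib(8)=21, fib(9)=34, fib(10)=55, fib(11)=89, fib(12)=144, fib(13)=233, fib(14)=377
= 377


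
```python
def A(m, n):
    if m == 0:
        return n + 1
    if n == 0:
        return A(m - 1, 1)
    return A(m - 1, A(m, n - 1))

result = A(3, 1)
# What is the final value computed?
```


A(3, 1)
= A(2, A(3, 0))
First compute A(3, 0) = 5
= A(2, 5)
= 13


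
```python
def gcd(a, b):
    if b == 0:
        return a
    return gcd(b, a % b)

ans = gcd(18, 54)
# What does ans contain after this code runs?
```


gcd(18, 54)
= gcd(54, 18 % 54) = gcd(54, 18)
= gcd(18, 54 % 18) = gcd(18, 0)
b == 0, return a = 18


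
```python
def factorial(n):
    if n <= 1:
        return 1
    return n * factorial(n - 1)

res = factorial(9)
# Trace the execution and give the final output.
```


factorial(9)
= 9 * factorial(8)
= 9 * 8 * factorial(7)
= 9 * 8 * 7 * factorial(6)
= 9 * 8 * 7 * 6 * factorial(5)
= 9 * 8 * 7 * 6 * 5 * factorial(4)
= 9 * 8 * 7 * 6 * 5 * 4 * factorial(3)
= 9 * 8 * 7 * 6 * 5 * 4 * 3 * factorial(2)
= 9 * 8 * 7 * 6 * 5 * 4 * 3 * 2 * factorial(1)
= 9 * 8 * 7 * 6 * 5 * 4 * 3 * 2 * 1
= 362880


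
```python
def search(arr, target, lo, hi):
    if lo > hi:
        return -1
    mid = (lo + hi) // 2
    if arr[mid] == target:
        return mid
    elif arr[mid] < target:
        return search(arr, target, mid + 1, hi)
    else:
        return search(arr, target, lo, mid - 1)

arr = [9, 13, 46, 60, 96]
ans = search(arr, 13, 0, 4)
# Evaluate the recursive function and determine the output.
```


search(arr, 13, 0, 4)
lo=0, hi=4, mid=2, arr[mid]=46
46 > 13, search left half
lo=0, hi=1, mid=0, arr[mid]=9
9 < 13, search right half
lo=1, hi=1, mid=1, arr[mid]=13
arr[1] == 13, found at index 1
= 1


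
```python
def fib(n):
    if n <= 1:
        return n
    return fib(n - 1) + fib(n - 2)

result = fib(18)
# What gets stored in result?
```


fib(18)
= fib(17) + fib(16)
= (fib(16) + fib(15)) + fib(16)
Computing bottom-up: fib(0)=0, fib(1)=1, fib(2)=1, fib(3)=2, fib(4)=3, fib(5)=5, fib(6)=8, fib(7)=13, fib(8)=21, fib(9)=34, fib(10)=55, fib(11)=89, fib(12)=144, fib(13)=233, fib(14)=377, fib(15)=610, fib(16)=987, fib(17)=1597, fib(18)=2584
= 2584


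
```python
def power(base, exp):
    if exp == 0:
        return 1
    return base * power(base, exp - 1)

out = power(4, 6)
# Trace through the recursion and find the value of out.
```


power(4, 6)
= 4 * power(4, 5)
= 4 * 4 * power(4, 4)
= 4 * 4 * 4 * power(4, 3)
= 4 * 4 * 4 * 4 * power(4, 2)
= 4 * 4 * 4 * 4 * 4 * power(4, 1)
= 4 * 4 * 4 * 4 * 4 * 4 * power(4, 0)
= 4 * 4 * 4 * 4 * 4 * 4 * 1
= 4096


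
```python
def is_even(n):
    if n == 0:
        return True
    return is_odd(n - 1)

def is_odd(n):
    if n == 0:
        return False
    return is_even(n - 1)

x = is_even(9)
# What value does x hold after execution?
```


is_even(9)
= is_odd(8)
= is_even(7)
= is_odd(6)
= is_even(5)
= is_odd(4)
= is_even(3)
= is_odd(2)
= is_even(1)
= is_odd(0)
n == 0: return False
= False


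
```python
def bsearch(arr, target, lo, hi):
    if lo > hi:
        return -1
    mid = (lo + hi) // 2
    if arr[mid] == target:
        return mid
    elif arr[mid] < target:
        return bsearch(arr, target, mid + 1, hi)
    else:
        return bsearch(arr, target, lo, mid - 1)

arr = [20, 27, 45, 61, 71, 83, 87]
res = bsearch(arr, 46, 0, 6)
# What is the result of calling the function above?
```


bsearch(arr, 46, 0, 6)
lo=0, hi=6, mid=3, arr[mid]=61
61 > 46, search left half
lo=0, hi=2, mid=1, arr[mid]=27
27 < 46, search right half
lo=2, hi=2, mid=2, arr[mid]=45
45 < 46, search right half
lo > hi, target not found, return -1
= -1


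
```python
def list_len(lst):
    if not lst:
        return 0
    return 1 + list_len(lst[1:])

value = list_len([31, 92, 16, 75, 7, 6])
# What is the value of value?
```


list_len([31, 92, 16, 75, 7, 6])
= 1 + list_len([92, 16, 75, 7, 6])
= 1 + 1 + list_len([16, 75, 7, 6])
= 1 + 1 + 1 + list_len([75, 7, 6])
= 1 + 1 + 1 + 1 + list_len([7, 6])
= 1 + 1 + 1 + 1 + 1 + list_len([6])
= 1 + 1 + 1 + 1 + 1 + 1 + list_len([])
= 1 + 1 + 1 + 1 + 1 + 1 + 0
= 6


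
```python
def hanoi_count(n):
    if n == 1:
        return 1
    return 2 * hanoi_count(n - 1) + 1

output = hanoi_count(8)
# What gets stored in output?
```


hanoi_count(8)
= 2 * hanoi_count(7) + 1
= 2 * (2 * hanoi_count(6) + 1) + 1
= 2 * (2 * (2 * hanoi_count(5) + 1) + 1) + 1
= 2 * (2 * (2 * (2 * hanoi_count(4) + 1) + 1) + 1) + 1
= 2 * (2 * (2 * (2 * (2 * hanoi_count(3) + 1) + 1) + 1) + 1) + 1
= 2 * (2 * (2 * (2 * (2 * (2 * hanoi_count(2) + 1) + 1) + 1) + 1) + 1) + 1
= 2 * (2 * (2 * (2 * (2 * (2 * (2 * hanoi_count(1) + 1) + 1) + 1) + 1) + 1) + 1) + 1
Now compute bottom-up:
hanoi_count(1) = 1
hanoi_count(2) = 2 * 1 + 1 = 3
hanoi_count(3) = 2 * 3 + 1 = 7
hanoi_count(4) = 2 * 7 + 1 = 15
hanoi_count(5) = 2 * 15 + 1 = 31
hanoi_count(6) = 2 * 31 + 1 = 63
hanoi_count(7) = 2 * 63 + 1 = 127
hanoi_count(8) = 2 * 127 + 1 = 255
= 255


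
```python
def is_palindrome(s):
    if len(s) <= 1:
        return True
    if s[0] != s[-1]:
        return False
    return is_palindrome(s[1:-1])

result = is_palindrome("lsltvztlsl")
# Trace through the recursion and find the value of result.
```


is_palindrome("lsltvztlsl")
"lsltvztlsl": s[0]='l' == s[-1]='l' -> is_palindrome("sltvztls")
"sltvztls": s[0]='s' == s[-1]='s' -> is_palindrome("ltvztl")
"ltvztl": s[0]='l' == s[-1]='l' -> is_palindrome("tvzt")
"tvzt": s[0]='t' == s[-1]='t' -> is_palindrome("vz")
"vz": s[0]='v' != s[-1]='z' -> False
= False


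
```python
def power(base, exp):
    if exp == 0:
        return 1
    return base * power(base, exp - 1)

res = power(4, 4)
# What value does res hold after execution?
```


power(4, 4)
= 4 * power(4, 3)
= 4 * 4 * power(4, 2)
= 4 * 4 * 4 * power(4, 1)
= 4 * 4 * 4 * 4 * power(4, 0)
= 4 * 4 * 4 * 4 * 1
= 256


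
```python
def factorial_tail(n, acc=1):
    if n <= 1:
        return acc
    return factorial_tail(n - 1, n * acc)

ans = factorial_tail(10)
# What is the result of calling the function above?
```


factorial_tail(10, 1)
= factorial_tail(9, 10 * 1) = factorial_tail(9, 10)
= factorial_tail(8, 9 * 10) = factorial_tail(8, 90)
= factorial_tail(7, 8 * 90) = factorial_tail(7, 720)
= factorial_tail(6, 7 * 720) = factorial_tail(6, 5040)
= factorial_tail(5, 6 * 5040) = factorial_tail(5, 30240)
= factorial_tail(4, 5 * 30240) = factorial_tail(4, 151200)
= factorial_tail(3, 4 * 151200) = factorial_tail(3, 604800)
= factorial_tail(2, 3 * 604800) = factorial_tail(2, 1814400)
= factorial_tail(1, 2 * 1814400) = factorial_tail(1, 3628800)
n <= 1, return acc = 3628800


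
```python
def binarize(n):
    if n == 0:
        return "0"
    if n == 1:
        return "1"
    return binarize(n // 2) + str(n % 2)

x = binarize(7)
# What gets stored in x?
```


binarize(7)
= binarize(3) + "1"
= binarize(1) + "1" + "1"
= "1" + "1" + "1"
= "111"


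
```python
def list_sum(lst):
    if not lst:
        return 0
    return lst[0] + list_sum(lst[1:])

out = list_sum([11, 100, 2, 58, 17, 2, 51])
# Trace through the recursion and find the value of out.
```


list_sum([11, 100, 2, 58, 17, 2, 51])
= 11 + list_sum([100, 2, 58, 17, 2, 51])
= 11 + 100 + list_sum([2, 58, 17, 2, 51])
= 11 + 100 + 2 + list_sum([58, 17, 2, 51])
= 11 + 100 + 2 + 58 + list_sum([17, 2, 51])
= 11 + 100 + 2 + 58 + 17 + list_sum([2, 51])
= 11 + 100 + 2 + 58 + 17 + 2 + list_sum([51])
= 11 + 100 + 2 + 58 + 17 + 2 + 51 + list_sum([])
= 11 + 100 + 2 + 58 + 17 + 2 + 51 + 0
= 241


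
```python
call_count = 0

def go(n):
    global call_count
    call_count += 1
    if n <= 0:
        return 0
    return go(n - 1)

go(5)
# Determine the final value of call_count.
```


go(5) calls go(4) calls ... calls go(0)
Total calls: 5 + 1 (for base case) = 6


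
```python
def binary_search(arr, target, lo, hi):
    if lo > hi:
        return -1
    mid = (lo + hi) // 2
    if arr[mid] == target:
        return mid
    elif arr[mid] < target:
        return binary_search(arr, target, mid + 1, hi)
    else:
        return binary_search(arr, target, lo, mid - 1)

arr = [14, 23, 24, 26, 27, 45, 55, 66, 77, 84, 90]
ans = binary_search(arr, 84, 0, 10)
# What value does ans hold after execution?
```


binary_search(arr, 84, 0, 10)
lo=0, hi=10, mid=5, arr[mid]=45
45 < 84, search right half
lo=6, hi=10, mid=8, arr[mid]=77
77 < 84, search right half
lo=9, hi=10, mid=9, arr[mid]=84
arr[9] == 84, found at index 9
= 9


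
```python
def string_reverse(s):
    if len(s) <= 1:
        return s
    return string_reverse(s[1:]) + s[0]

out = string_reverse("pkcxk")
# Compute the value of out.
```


string_reverse("pkcxk")
= string_reverse("kcxk") + "p"
= string_reverse("cxk") + "k" + "p"
= string_reverse("xk") + "c" + "k" + "p"
= string_reverse("k") + "x" + "c" + "k" + "p"
= "k" + "x" + "c" + "k" + "p"
= "kxckp"


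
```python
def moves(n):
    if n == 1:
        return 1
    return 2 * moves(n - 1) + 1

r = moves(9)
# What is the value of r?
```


moves(9)
= 2 * moves(8) + 1
= 2 * (2 * moves(7) + 1) + 1
= 2 * (2 * (2 * moves(6) + 1) + 1) + 1
= 2 * (2 * (2 * (2 * moves(5) + 1) + 1) + 1) + 1
= 2 * (2 * (2 * (2 * (2 * moves(4) + 1) + 1) + 1) + 1) + 1
= 2 * (2 * (2 * (2 * (2 * (2 * moves(3) + 1) + 1) + 1) + 1) + 1) + 1
= 2 * (2 * (2 * (2 * (2 * (2 * (2 * moves(2) + 1) + 1) + 1) + 1) + 1) + 1) + 1
= 2 * (2 * (2 * (2 * (2 * (2 * (2 * (2 * moves(1) + 1) + 1) + 1) + 1) + 1) + 1) + 1) + 1
Now compute bottom-up:
moves(1) = 1
moves(2) = 2 * 1 + 1 = 3
moves(3) = 2 * 3 + 1 = 7
moves(4) = 2 * 7 + 1 = 15
moves(5) = 2 * 15 + 1 = 31
moves(6) = 2 * 31 + 1 = 63
moves(7) = 2 * 63 + 1 = 127
moves(8) = 2 * 127 + 1 = 255
moves(9) = 2 * 255 + 1 = 511
= 511


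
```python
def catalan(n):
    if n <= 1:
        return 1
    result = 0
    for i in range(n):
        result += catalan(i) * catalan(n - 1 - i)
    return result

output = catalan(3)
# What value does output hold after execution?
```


catalan(3)
= sum of catalan(i) * catalan(3-1-i) for i in 0..2
First compute sub-values bottom-up:
  catalan(0) = 1, catalan(1) = 1
  catalan(2) = 1*1 + 1*1 = 2
Now catalan(3):
  catalan(0)*catalan(2) = 1*2 = 2
  catalan(1)*catalan(1) = 1*1 = 1
  catalan(2)*catalan(0) = 2*1 = 2
= 2 + 1 + 2
= 5


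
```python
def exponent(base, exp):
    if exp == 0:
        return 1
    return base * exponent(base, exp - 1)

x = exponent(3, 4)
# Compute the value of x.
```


exponent(3, 4)
= 3 * exponent(3, 3)
= 3 * 3 * exponent(3, 2)
= 3 * 3 * 3 * exponent(3, 1)
= 3 * 3 * 3 * 3 * exponent(3, 0)
= 3 * 3 * 3 * 3 * 1
= 81


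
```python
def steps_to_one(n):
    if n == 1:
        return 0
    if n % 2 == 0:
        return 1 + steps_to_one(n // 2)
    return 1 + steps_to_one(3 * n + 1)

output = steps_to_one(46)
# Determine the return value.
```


steps_to_one(46)
46 is even -> steps_to_one(23)
23 is odd -> 3*23+1 = 70 -> steps_to_one(70)
70 is even -> steps_to_one(35)
35 is odd -> 3*35+1 = 106 -> steps_to_one(106)
106 is even -> steps_to_one(53)
53 is odd -> 3*53+1 = 160 -> steps_to_one(160)
160 is even -> steps_to_one(80)
80 is even -> steps_to_one(40)
40 is even -> steps_to_one(20)
20 is even -> steps_to_one(10)
10 is even -> steps_to_one(5)
5 is odd -> 3*5+1 = 16 -> steps_to_one(16)
16 is even -> steps_to_one(8)
8 is even -> steps_to_one(4)
4 is even -> steps_to_one(2)
2 is even -> steps_to_one(1)
Reached 1 after 16 steps
= 16


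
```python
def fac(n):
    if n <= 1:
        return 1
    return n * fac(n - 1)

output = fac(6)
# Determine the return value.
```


fac(6)
= 6 * fac(5)
= 6 * 5 * fac(4)
= 6 * 5 * 4 * fac(3)
= 6 * 5 * 4 * 3 * fac(2)
= 6 * 5 * 4 * 3 * 2 * fac(1)
= 6 * 5 * 4 * 3 * 2 * 1
= 720


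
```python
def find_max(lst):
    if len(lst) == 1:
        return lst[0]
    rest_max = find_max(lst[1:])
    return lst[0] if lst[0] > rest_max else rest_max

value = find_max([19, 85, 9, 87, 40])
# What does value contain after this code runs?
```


find_max([19, 85, 9, 87, 40])
= compare 19 with find_max([85, 9, 87, 40])
= compare 85 with find_max([9, 87, 40])
= compare 9 with find_max([87, 40])
= compare 87 with find_max([40])
Base: find_max([40]) = 40
compare 87 with 40: max = 87
compare 9 with 87: max = 87
compare 85 with 87: max = 87
compare 19 with 87: max = 87
= 87


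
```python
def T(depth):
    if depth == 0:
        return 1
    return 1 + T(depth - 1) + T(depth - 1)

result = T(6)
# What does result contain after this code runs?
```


T(6)
= 1 + T(5) + T(5)
= 1 + 2 * T(5)
T(k) = 2^(k+1) - 1
T(0) = 1
T(1) = 3
T(2) = 7
T(3) = 15
T(4) = 31
T(6) = 2^7 - 1 = 127


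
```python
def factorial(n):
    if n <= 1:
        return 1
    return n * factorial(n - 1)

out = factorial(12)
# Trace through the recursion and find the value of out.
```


factorial(12)
= 12 * factorial(11)
= 12 * 11 * factorial(10)
= 12 * 11 * 10 * factorial(9)
= 12 * 11 * 10 * 9 * factorial(8)
= 12 * 11 * 10 * 9 * 8 * factorial(7)
= 12 * 11 * 10 * 9 * 8 * 7 * factorial(6)
= 12 * 11 * 10 * 9 * 8 * 7 * 6 * factorial(5)
= 12 * 11 * 10 * 9 * 8 * 7 * 6 * 5 * factorial(4)
= 12 * 11 * 10 * 9 * 8 * 7 * 6 * 5 * 4 * factorial(3)
= 12 * 11 * 10 * 9 * 8 * 7 * 6 * 5 * 4 * 3 * factorial(2)
= 12 * 11 * 10 * 9 * 8 * 7 * 6 * 5 * 4 * 3 * 2 * factorial(1)
= 12 * 11 * 10 * 9 * 8 * 7 * 6 * 5 * 4 * 3 * 2 * 1
= 479001600


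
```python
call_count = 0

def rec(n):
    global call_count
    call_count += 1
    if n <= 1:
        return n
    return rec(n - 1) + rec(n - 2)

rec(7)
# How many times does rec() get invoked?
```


rec(7) calls rec(6) and rec(5); each non-base call branches into two more.
Let C(k) = total number of calls made by rec(k), including the call to rec(k) itself.
Base cases: C(0) = 1, C(1) = 1
Recurrence: C(k) = 1 + C(k-1) + C(k-2)
  C(2) = 1 + C(1) + C(0) = 1 + 1 + 1 = 3
  C(3) = 1 + C(2) + C(1) = 1 + 3 + 1 = 5
  C(4) = 1 + C(3) + C(2) = 1 + 5 + 3 = 9
  C(5) = 1 + C(4) + C(3) = 1 + 9 + 5 = 15
  C(6) = 1 + C(5) + C(4) = 1 + 15 + 9 = 25
  C(7) = 1 + C(6) + C(5) = 1 + 25 + 15 = 41
Total calls = C(7) = 41


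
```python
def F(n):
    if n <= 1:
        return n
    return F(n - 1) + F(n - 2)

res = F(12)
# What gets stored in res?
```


F(12)
= F(11) + F(10)
= (F(10) + F(9)) + F(10)
Computing bottom-up: F(0)=0, F(1)=1, F(2)=1, F(3)=2, F(4)=3, F(5)=5, F(6)=8, F(7)=13, F(8)=21, F(9)=34, F(10)=55, F(11)=89, F(12)=144
= 144


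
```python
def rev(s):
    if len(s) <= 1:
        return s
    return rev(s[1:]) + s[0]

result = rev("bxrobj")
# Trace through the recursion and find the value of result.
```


rev("bxrobj")
= rev("xrobj") + "b"
= rev("robj") + "x" + "b"
= rev("obj") + "r" + "x" + "b"
= rev("bj") + "o" + "r" + "x" + "b"
= rev("j") + "b" + "o" + "r" + "x" + "b"
= "j" + "b" + "o" + "r" + "x" + "b"
= "jborxb"


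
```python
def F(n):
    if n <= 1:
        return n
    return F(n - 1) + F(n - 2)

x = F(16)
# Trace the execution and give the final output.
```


F(16)
= F(15) + F(14)
= (F(14) + F(13)) + F(14)
Computing bottom-up: F(0)=0, F(1)=1, F(2)=1, F(3)=2, F(4)=3, F(5)=5, F(6)=8, F(7)=13, F(8)=21, F(9)=34, F(10)=55, F(11)=89, F(12)=144, F(13)=233, F(14)=377, F(15)=610, F(16)=987
= 987


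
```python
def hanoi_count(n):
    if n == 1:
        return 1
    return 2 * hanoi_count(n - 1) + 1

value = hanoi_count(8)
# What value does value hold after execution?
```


hanoi_count(8)
= 2 * hanoi_count(7) + 1
= 2 * (2 * hanoi_count(6) + 1) + 1
= 2 * (2 * (2 * hanoi_count(5) + 1) + 1) + 1
= 2 * (2 * (2 * (2 * hanoi_count(4) + 1) + 1) + 1) + 1
= 2 * (2 * (2 * (2 * (2 * hanoi_count(3) + 1) + 1) + 1) + 1) + 1
= 2 * (2 * (2 * (2 * (2 * (2 * hanoi_count(2) + 1) + 1) + 1) + 1) + 1) + 1
= 2 * (2 * (2 * (2 * (2 * (2 * (2 * hanoi_count(1) + 1) + 1) + 1) + 1) + 1) + 1) + 1
Now compute bottom-up:
hanoi_count(1) = 1
hanoi_count(2) = 2 * 1 + 1 = 3
hanoi_count(3) = 2 * 3 + 1 = 7
hanoi_count(4) = 2 * 7 + 1 = 15
hanoi_count(5) = 2 * 15 + 1 = 31
hanoi_count(6) = 2 * 31 + 1 = 63
hanoi_count(7) = 2 * 63 + 1 = 127
hanoi_count(8) = 2 * 127 + 1 = 255
= 255


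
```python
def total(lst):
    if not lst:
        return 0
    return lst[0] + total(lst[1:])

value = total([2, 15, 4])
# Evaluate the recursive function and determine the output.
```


total([2, 15, 4])
= 2 + total([15, 4])
= 2 + 15 + total([4])
= 2 + 15 + 4 + total([])
= 2 + 15 + 4 + 0
= 21


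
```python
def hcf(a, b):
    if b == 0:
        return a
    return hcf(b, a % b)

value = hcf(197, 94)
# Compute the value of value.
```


hcf(197, 94)
= hcf(94, 197 % 94) = hcf(94, 9)
= hcf(9, 94 % 9) = hcf(9, 4)
= hcf(4, 9 % 4) = hcf(4, 1)
= hcf(1, 4 % 1) = hcf(1, 0)
b == 0, return a = 1


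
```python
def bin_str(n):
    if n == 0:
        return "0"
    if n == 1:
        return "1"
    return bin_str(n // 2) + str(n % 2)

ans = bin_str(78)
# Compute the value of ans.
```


bin_str(78)
= bin_str(39) + "0"
= bin_str(19) + "1" + "0"
= bin_str(9) + "1" + "1" + "0"
= bin_str(4) + "1" + "1" + "1" + "0"
= bin_str(2) + "0" + "1" + "1" + "1" + "0"
= bin_str(1) + "0" + "0" + "1" + "1" + "1" + "0"
= "1" + "0" + "0" + "1" + "1" + "1" + "0"
= "1001110"


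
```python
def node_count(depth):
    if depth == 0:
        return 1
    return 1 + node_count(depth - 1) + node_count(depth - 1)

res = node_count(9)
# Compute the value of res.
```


node_count(9)
= 1 + node_count(8) + node_count(8)
= 1 + 2 * node_count(8)
node_count(k) = 2^(k+1) - 1
node_count(0) = 1
node_count(1) = 3
node_count(2) = 7
node_count(3) = 15
node_count(4) = 31
node_count(9) = 2^10 - 1 = 1023


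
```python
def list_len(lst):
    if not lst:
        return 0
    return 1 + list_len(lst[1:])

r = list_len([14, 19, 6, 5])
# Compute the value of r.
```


list_len([14, 19, 6, 5])
= 1 + list_len([19, 6, 5])
= 1 + 1 + list_len([6, 5])
= 1 + 1 + 1 + list_len([5])
= 1 + 1 + 1 + 1 + list_len([])
= 1 + 1 + 1 + 1 + 0
= 4


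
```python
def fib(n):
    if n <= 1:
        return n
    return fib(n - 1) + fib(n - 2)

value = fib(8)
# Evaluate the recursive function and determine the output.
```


fib(8)
= fib(7) + fib(6)
= (fib(6) + fib(5)) + fib(6)
Computing bottom-up: fib(0)=0, fib(1)=1, fib(2)=1, fib(3)=2, fib(4)=3, fib(5)=5, fib(6)=8, fib(7)=13, fib(8)=21
= 21


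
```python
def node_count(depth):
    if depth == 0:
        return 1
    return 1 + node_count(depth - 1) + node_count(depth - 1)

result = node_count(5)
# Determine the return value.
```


node_count(5)
= 1 + node_count(4) + node_count(4)
= 1 + 2 * node_count(4)
node_count(k) = 2^(k+1) - 1
node_count(0) = 1
node_count(1) = 3
node_count(2) = 7
node_count(3) = 15
node_count(4) = 31
node_count(5) = 2^6 - 1 = 63


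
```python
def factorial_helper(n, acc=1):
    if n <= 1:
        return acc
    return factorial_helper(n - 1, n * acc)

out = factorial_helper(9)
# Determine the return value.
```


factorial_helper(9, 1)
= factorial_helper(8, 9 * 1) = factorial_helper(8, 9)
= factorial_helper(7, 8 * 9) = factorial_helper(7, 72)
= factorial_helper(6, 7 * 72) = factorial_helper(6, 504)
= factorial_helper(5, 6 * 504) = factorial_helper(5, 3024)
= factorial_helper(4, 5 * 3024) = factorial_helper(4, 15120)
= factorial_helper(3, 4 * 15120) = factorial_helper(3, 60480)
= factorial_helper(2, 3 * 60480) = factorial_helper(2, 181440)
= factorial_helper(1, 2 * 181440) = factorial_helper(1, 362880)
n <= 1, return acc = 362880


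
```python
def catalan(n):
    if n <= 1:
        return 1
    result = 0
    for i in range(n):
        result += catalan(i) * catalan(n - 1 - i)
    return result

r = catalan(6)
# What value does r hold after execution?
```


catalan(6)
= sum of catalan(i) * catalan(6-1-i) for i in 0..5
First compute sub-values bottom-up:
  catalan(0) = 1, catalan(1) = 1
  catalan(2) = 1*1 + 1*1 = 2
  catalan(3) = 1*2 + 1*1 + 2*1 = 5
  catalan(4) = 1*5 + 1*2 + 2*1 + 5*1 = 14
  catalan(5) = 1*14 + 1*5 + 2*2 + 5*1 + 14*1 = 42
Now catalan(6):
  catalan(0)*catalan(5) = 1*42 = 42
  catalan(1)*catalan(4) = 1*14 = 14
  catalan(2)*catalan(3) = 2*5 = 10
  catalan(3)*catalan(2) = 5*2 = 10
  catalan(4)*catalan(1) = 14*1 = 14
  catalan(5)*catalan(0) = 42*1 = 42
= 42 + 14 + 10 + 10 + 14 + 42
= 132


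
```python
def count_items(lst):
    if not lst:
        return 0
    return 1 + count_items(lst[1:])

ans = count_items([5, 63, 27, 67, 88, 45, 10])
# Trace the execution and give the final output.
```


count_items([5, 63, 27, 67, 88, 45, 10])
= 1 + count_items([63, 27, 67, 88, 45, 10])
= 1 + 1 + count_items([27, 67, 88, 45, 10])
= 1 + 1 + 1 + count_items([67, 88, 45, 10])
= 1 + 1 + 1 + 1 + count_items([88, 45, 10])
= 1 + 1 + 1 + 1 + 1 + count_items([45, 10])
= 1 + 1 + 1 + 1 + 1 + 1 + count_items([10])
= 1 + 1 + 1 + 1 + 1 + 1 + 1 + count_items([])
= 1 + 1 + 1 + 1 + 1 + 1 + 1 + 0
= 7


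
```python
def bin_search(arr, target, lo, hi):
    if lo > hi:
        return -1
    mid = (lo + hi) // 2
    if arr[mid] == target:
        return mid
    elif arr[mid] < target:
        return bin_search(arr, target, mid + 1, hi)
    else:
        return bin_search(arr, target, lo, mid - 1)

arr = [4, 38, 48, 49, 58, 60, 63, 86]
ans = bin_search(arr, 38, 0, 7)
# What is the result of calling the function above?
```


bin_search(arr, 38, 0, 7)
lo=0, hi=7, mid=3, arr[mid]=49
49 > 38, search left half
lo=0, hi=2, mid=1, arr[mid]=38
arr[1] == 38, found at index 1
= 1


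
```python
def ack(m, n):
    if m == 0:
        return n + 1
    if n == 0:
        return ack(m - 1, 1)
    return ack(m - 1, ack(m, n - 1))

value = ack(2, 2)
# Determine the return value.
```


ack(2, 2)
= ack(1, ack(2, 1))
First compute ack(2, 1) = 5
= ack(1, 5)
= 7


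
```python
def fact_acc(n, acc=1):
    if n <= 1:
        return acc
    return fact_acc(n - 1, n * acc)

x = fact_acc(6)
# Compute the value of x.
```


fact_acc(6, 1)
= fact_acc(5, 6 * 1) = fact_acc(5, 6)
= fact_acc(4, 5 * 6) = fact_acc(4, 30)
= fact_acc(3, 4 * 30) = fact_acc(3, 120)
= fact_acc(2, 3 * 120) = fact_acc(2, 360)
= fact_acc(1, 2 * 360) = fact_acc(1, 720)
n <= 1, return acc = 720


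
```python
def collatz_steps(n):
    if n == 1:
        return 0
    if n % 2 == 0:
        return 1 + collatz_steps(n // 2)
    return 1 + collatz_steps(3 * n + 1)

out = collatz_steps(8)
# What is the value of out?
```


collatz_steps(8)
8 is even -> collatz_steps(4)
4 is even -> collatz_steps(2)
2 is even -> collatz_steps(1)
Reached 1 after 3 steps
= 3
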